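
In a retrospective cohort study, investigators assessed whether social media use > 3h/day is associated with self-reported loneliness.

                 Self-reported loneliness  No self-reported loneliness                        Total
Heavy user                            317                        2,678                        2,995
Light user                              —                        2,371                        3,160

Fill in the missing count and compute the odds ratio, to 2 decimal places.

The missing cell is in the unexposed row: 3160 − 2371 = 789.
So a = 317, b = 2678, c = 789, d = 2371.
OR = (a·d)/(b·c) = (317 × 2371) / (2678 × 789) = 751607 / 2112942 = 0.35572

0.36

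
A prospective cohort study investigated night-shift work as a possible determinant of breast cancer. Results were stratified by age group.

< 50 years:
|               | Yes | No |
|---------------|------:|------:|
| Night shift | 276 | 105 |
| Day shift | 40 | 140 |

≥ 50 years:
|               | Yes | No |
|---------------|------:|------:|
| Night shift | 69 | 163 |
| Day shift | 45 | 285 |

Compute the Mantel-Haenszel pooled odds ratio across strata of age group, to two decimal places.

5.06

OR_MH = Σ(aᵢdᵢ/nᵢ) / Σ(bᵢcᵢ/nᵢ), where nᵢ is the stratum total.
Stratum 1 (< 50 years): n = 561; a·d/n = 276·140/561 = 68.8770; b·c/n = 105·40/561 = 7.4866
Stratum 2 (≥ 50 years): n = 562; a·d/n = 69·285/562 = 34.9911; b·c/n = 163·45/562 = 13.0516
OR_MH = (68.8770 + 34.9911) / (7.4866 + 13.0516) = 103.8681 / 20.5382 = 5.05731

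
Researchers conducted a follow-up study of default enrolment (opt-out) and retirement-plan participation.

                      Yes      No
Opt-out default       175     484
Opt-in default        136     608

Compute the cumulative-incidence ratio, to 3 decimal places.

Cells: a = 175, b = 484, c = 136, d = 608.
Risk in exposed = 175/659 = 0.26555; risk in unexposed = 136/744 = 0.18280.
RR = 0.26555 / 0.18280 = 1.45274
The risk among the exposed is 1.45 times that among the unexposed.

1.453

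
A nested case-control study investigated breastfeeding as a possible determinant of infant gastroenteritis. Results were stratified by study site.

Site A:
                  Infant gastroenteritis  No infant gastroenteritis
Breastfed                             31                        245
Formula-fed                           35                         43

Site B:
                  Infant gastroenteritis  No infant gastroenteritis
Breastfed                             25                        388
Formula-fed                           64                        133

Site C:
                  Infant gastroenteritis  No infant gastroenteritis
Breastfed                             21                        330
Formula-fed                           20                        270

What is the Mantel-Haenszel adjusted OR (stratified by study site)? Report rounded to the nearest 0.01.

0.24

OR_MH = Σ(aᵢdᵢ/nᵢ) / Σ(bᵢcᵢ/nᵢ), where nᵢ is the stratum total.
Stratum 1 (Site A): n = 354; a·d/n = 31·43/354 = 3.7655; b·c/n = 245·35/354 = 24.2232
Stratum 2 (Site B): n = 610; a·d/n = 25·133/610 = 5.4508; b·c/n = 388·64/610 = 40.7082
Stratum 3 (Site C): n = 641; a·d/n = 21·270/641 = 8.8456; b·c/n = 330·20/641 = 10.2964
OR_MH = (3.7655 + 5.4508 + 8.8456) / (24.2232 + 40.7082 + 10.2964) = 18.0619 / 75.2278 = 0.24010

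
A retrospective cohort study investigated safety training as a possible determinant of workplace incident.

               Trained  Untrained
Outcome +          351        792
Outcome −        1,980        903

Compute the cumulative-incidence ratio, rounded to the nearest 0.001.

0.322

Reading the table with exposure as columns: a = 351 (Trained, case), b = 1980 (Trained, non-case), c = 792 (Untrained, case), d = 903.
Risk in exposed = 351/2331 = 0.15058; risk in unexposed = 792/1695 = 0.46726.
RR = 0.15058 / 0.46726 = 0.32226
The risk is 68% lower among the exposed than among the unexposed.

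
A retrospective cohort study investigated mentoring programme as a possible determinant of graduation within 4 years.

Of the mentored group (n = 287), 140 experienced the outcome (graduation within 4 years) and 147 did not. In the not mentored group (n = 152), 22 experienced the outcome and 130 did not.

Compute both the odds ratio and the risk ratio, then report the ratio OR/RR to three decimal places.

1.670

From the description: a = 140, b = 147, c = 22, d = 130.
OR = (140·130)/(147·22) = 18200/3234 = 5.62771
Risk in exposed = 140/287 = 0.48780; risk in unexposed = 22/152 = 0.14474; RR = 3.37029
OR/RR = 5.62771 / 3.37029 = 1.66980
The outcome is not rare, so the OR lies further from 1 than the RR.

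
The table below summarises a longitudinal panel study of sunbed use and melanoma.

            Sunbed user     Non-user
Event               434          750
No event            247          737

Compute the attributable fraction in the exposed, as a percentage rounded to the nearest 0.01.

20.86

Reading the table with exposure as columns: a = 434 (Sunbed user, case), b = 247 (Sunbed user, non-case), c = 750 (Non-user, case), d = 737.
Risk in exposed = 434/681 = 0.63730; risk in unexposed = 750/1487 = 0.50437.
RR = 0.63730/0.50437 = 1.26355
AR% = (RR − 1)/RR × 100 = (1.26355 − 1)/1.26355 × 100 = 20.8579%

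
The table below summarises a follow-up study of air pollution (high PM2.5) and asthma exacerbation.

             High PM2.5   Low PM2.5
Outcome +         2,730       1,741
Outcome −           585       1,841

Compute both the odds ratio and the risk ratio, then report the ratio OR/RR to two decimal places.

2.91

Reading the table with exposure as columns: a = 2730 (High PM2.5, case), b = 585 (High PM2.5, non-case), c = 1741 (Low PM2.5, case), d = 1841.
OR = (2730·1841)/(585·1741) = 5025930/1018485 = 4.93471
Risk in exposed = 2730/3315 = 0.82353; risk in unexposed = 1741/3582 = 0.48604; RR = 1.69436
OR/RR = 4.93471 / 1.69436 = 2.91243
The outcome is not rare, so the OR lies further from 1 than the RR.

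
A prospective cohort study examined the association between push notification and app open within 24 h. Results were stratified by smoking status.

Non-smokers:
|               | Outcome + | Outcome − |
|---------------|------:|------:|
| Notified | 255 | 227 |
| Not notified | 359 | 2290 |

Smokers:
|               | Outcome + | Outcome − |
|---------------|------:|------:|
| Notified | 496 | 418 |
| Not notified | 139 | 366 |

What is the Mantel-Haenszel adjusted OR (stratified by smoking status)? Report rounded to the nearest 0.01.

OR_MH = Σ(aᵢdᵢ/nᵢ) / Σ(bᵢcᵢ/nᵢ), where nᵢ is the stratum total.
Stratum 1 (Non-smokers): n = 3131; a·d/n = 255·2290/3131 = 186.5059; b·c/n = 227·359/3131 = 26.0278
Stratum 2 (Smokers): n = 1419; a·d/n = 496·366/1419 = 127.9323; b·c/n = 418·139/1419 = 40.9457
OR_MH = (186.5059 + 127.9323) / (26.0278 + 40.9457) = 314.4383 / 66.9735 = 4.69496

4.69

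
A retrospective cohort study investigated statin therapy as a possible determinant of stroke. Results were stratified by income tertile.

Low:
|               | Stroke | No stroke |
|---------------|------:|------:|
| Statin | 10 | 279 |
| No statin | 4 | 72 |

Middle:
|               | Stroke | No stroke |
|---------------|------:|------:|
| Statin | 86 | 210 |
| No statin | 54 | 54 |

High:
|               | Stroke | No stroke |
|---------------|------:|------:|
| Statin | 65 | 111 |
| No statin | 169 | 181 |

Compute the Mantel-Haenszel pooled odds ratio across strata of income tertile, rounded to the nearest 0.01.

OR_MH = Σ(aᵢdᵢ/nᵢ) / Σ(bᵢcᵢ/nᵢ), where nᵢ is the stratum total.
Stratum 1 (Low): n = 365; a·d/n = 10·72/365 = 1.9726; b·c/n = 279·4/365 = 3.0575
Stratum 2 (Middle): n = 404; a·d/n = 86·54/404 = 11.4950; b·c/n = 210·54/404 = 28.0693
Stratum 3 (High): n = 526; a·d/n = 65·181/526 = 22.3669; b·c/n = 111·169/526 = 35.6635
OR_MH = (1.9726 + 11.4950 + 22.3669) / (3.0575 + 28.0693 + 35.6635) = 35.8346 / 66.7903 = 0.53652

0.54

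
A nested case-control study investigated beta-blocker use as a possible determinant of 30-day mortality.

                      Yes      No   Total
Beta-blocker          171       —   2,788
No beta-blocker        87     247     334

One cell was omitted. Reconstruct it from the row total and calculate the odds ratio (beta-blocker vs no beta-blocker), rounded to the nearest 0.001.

The missing cell is in the exposed row: 2788 − 171 = 2617.
So a = 171, b = 2617, c = 87, d = 247.
OR = (a·d)/(b·c) = (171 × 247) / (2617 × 87) = 42237 / 227679 = 0.18551

0.186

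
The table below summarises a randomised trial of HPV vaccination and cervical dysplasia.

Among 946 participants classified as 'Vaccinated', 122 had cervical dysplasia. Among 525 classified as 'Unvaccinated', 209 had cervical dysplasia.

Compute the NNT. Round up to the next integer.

4

Risk in treated group = 122/946 = 0.12896; risk in control = 209/525 = 0.39810.
Absolute risk reduction = 0.39810 − 0.12896 = 0.26913
NNT = 1 / ARR = 1 / 0.26913 = 3.716 → round up → 4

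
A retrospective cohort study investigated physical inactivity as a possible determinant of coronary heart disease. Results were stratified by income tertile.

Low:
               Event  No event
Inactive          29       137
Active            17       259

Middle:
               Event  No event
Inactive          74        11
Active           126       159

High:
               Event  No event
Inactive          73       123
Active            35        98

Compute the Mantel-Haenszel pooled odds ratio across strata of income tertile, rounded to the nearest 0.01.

OR_MH = Σ(aᵢdᵢ/nᵢ) / Σ(bᵢcᵢ/nᵢ), where nᵢ is the stratum total.
Stratum 1 (Low): n = 442; a·d/n = 29·259/442 = 16.9932; b·c/n = 137·17/442 = 5.2692
Stratum 2 (Middle): n = 370; a·d/n = 74·159/370 = 31.8000; b·c/n = 11·126/370 = 3.7459
Stratum 3 (High): n = 329; a·d/n = 73·98/329 = 21.7447; b·c/n = 123·35/329 = 13.0851
OR_MH = (16.9932 + 31.8000 + 21.7447) / (5.2692 + 3.7459 + 13.0851) = 70.5379 / 22.1003 = 3.19172

3.19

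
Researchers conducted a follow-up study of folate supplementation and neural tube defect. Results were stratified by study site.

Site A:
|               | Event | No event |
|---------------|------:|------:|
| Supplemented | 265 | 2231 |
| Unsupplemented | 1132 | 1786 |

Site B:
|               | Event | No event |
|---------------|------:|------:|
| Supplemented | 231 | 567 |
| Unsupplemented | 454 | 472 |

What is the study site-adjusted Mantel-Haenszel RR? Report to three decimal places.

RR_MH = Σ(aᵢ·n₀ᵢ/nᵢ) / Σ(cᵢ·n₁ᵢ/nᵢ), with n₁ᵢ = aᵢ+bᵢ (exposed), n₀ᵢ = cᵢ+dᵢ (unexposed), nᵢ = n₁ᵢ+n₀ᵢ.
Stratum 1 (Site A): n₁ = 2496, n₀ = 2918, n = 5414; a·n₀/n = 265·2918/5414 = 142.8279; c·n₁/n = 1132·2496/5414 = 521.8825
Stratum 2 (Site B): n₁ = 798, n₀ = 926, n = 1724; a·n₀/n = 231·926/1724 = 124.0754; c·n₁/n = 454·798/1724 = 210.1462
RR_MH = (142.8279 + 124.0754) / (521.8825 + 210.1462) = 266.9033 / 732.0287 = 0.36461

0.365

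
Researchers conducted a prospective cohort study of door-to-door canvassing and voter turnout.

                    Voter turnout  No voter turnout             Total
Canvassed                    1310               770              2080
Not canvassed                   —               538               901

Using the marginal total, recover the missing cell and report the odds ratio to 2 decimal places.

The missing cell is in the unexposed row: 901 − 538 = 363.
So a = 1310, b = 770, c = 363, d = 538.
OR = (a·d)/(b·c) = (1310 × 538) / (770 × 363) = 704780 / 279510 = 2.52148

2.52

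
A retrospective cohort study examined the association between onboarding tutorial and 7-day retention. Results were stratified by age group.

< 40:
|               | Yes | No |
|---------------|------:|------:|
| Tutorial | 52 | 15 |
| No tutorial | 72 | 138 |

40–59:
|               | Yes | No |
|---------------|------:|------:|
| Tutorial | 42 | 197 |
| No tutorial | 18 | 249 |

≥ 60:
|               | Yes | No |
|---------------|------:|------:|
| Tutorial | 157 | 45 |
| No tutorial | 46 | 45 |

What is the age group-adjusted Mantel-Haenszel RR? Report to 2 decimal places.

1.91

RR_MH = Σ(aᵢ·n₀ᵢ/nᵢ) / Σ(cᵢ·n₁ᵢ/nᵢ), with n₁ᵢ = aᵢ+bᵢ (exposed), n₀ᵢ = cᵢ+dᵢ (unexposed), nᵢ = n₁ᵢ+n₀ᵢ.
Stratum 1 (< 40): n₁ = 67, n₀ = 210, n = 277; a·n₀/n = 52·210/277 = 39.4224; c·n₁/n = 72·67/277 = 17.4152
Stratum 2 (40–59): n₁ = 239, n₀ = 267, n = 506; a·n₀/n = 42·267/506 = 22.1621; c·n₁/n = 18·239/506 = 8.5020
Stratum 3 (≥ 60): n₁ = 202, n₀ = 91, n = 293; a·n₀/n = 157·91/293 = 48.7611; c·n₁/n = 46·202/293 = 31.7133
RR_MH = (39.4224 + 22.1621 + 48.7611) / (17.4152 + 8.5020 + 31.7133) = 110.3455 / 57.6304 = 1.91471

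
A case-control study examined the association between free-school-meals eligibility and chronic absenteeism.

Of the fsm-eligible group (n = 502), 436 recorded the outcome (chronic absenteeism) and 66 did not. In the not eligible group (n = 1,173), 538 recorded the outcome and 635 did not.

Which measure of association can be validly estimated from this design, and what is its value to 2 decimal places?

From the description: a = 436, b = 66, c = 538, d = 635.
This is a case-control study: participants were sampled on outcome status, so risks in the source population cannot be estimated directly — relative risk is not valid here. The odds ratio is the appropriate measure.
OR = (a·d)/(b·c) = (436 × 635) / (66 × 538) = 276860 / 35508 = 7.79712

7.80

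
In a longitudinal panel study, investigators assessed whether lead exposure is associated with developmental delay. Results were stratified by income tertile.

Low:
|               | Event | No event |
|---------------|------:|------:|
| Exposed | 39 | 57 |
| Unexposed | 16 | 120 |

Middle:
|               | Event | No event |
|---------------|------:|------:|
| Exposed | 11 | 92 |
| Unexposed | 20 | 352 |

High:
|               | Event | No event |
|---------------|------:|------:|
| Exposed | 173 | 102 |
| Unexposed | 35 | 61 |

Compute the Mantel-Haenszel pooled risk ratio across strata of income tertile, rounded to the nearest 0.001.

RR_MH = Σ(aᵢ·n₀ᵢ/nᵢ) / Σ(cᵢ·n₁ᵢ/nᵢ), with n₁ᵢ = aᵢ+bᵢ (exposed), n₀ᵢ = cᵢ+dᵢ (unexposed), nᵢ = n₁ᵢ+n₀ᵢ.
Stratum 1 (Low): n₁ = 96, n₀ = 136, n = 232; a·n₀/n = 39·136/232 = 22.8621; c·n₁/n = 16·96/232 = 6.6207
Stratum 2 (Middle): n₁ = 103, n₀ = 372, n = 475; a·n₀/n = 11·372/475 = 8.6147; c·n₁/n = 20·103/475 = 4.3368
Stratum 3 (High): n₁ = 275, n₀ = 96, n = 371; a·n₀/n = 173·96/371 = 44.7655; c·n₁/n = 35·275/371 = 25.9434
RR_MH = (22.8621 + 8.6147 + 44.7655) / (6.6207 + 4.3368 + 25.9434) = 76.2423 / 36.9009 = 2.06614

2.066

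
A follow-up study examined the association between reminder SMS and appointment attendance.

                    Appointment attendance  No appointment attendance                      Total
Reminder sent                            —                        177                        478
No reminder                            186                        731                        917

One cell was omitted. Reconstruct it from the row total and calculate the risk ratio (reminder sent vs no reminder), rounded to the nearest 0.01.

3.10

The missing cell is in the exposed row: 478 − 177 = 301.
So a = 301, b = 177, c = 186, d = 731.
RR = [a/(a+b)] / [c/(c+d)] = (301/478) / (186/917) = 0.62971/0.20284 = 3.10452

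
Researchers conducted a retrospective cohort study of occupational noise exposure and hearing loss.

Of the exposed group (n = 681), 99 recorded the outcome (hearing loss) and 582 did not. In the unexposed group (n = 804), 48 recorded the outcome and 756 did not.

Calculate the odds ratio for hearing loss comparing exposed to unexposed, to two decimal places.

From the description: a = 99, b = 582, c = 48, d = 756.
OR = (a·d)/(b·c) = (99 × 756) / (582 × 48) = 74844 / 27936 = 2.67912
The odds of hearing loss are about 2.68 times as high in the exposed group.

2.68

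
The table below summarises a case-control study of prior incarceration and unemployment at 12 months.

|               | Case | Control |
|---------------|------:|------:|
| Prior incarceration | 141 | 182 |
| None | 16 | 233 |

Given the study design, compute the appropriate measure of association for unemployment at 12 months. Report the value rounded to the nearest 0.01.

11.28

Cells: a = 141, b = 182, c = 16, d = 233.
This is a case-control study: participants were sampled on outcome status, so risks in the source population cannot be estimated directly — relative risk is not valid here. The odds ratio is the appropriate measure.
OR = (a·d)/(b·c) = (141 × 233) / (182 × 16) = 32853 / 2912 = 11.28194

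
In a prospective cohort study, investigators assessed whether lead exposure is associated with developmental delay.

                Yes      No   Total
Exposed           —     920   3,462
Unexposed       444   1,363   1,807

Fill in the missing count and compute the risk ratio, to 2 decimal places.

2.99

The missing cell is in the exposed row: 3462 − 920 = 2542.
So a = 2542, b = 920, c = 444, d = 1363.
RR = [a/(a+b)] / [c/(c+d)] = (2542/3462) / (444/1807) = 0.73426/0.24571 = 2.98830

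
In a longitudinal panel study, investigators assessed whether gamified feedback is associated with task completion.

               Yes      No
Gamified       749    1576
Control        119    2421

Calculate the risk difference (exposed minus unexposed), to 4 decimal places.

0.2753

Cells: a = 749, b = 1576, c = 119, d = 2421.
Risk in exposed = 749/2325 = 0.322151; risk in unexposed = 119/2540 = 0.046850.
Risk difference = 0.322151 − 0.046850 = 0.275300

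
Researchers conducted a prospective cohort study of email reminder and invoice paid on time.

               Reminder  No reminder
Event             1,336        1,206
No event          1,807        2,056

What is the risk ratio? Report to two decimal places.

Reading the table with exposure as columns: a = 1336 (Reminder, case), b = 1807 (Reminder, non-case), c = 1206 (No reminder, case), d = 2056.
Risk in exposed = 1336/3143 = 0.42507; risk in unexposed = 1206/3262 = 0.36971.
RR = 0.42507 / 0.36971 = 1.14974
The risk among the exposed is 1.15 times that among the unexposed.

1.15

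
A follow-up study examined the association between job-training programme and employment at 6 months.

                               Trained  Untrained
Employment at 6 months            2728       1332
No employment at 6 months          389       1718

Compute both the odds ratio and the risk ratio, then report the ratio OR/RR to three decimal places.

Reading the table with exposure as columns: a = 2728 (Trained, case), b = 389 (Trained, non-case), c = 1332 (Untrained, case), d = 1718.
OR = (2728·1718)/(389·1332) = 4686704/518148 = 9.04511
Risk in exposed = 2728/3117 = 0.87520; risk in unexposed = 1332/3050 = 0.43672; RR = 2.00403
OR/RR = 9.04511 / 2.00403 = 4.51347
The outcome is not rare, so the OR lies further from 1 than the RR.

4.513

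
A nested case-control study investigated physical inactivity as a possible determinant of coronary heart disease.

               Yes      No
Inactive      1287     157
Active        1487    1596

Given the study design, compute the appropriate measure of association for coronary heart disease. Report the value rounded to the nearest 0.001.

8.798

Cells: a = 1287, b = 157, c = 1487, d = 1596.
This is a nested case-control study: participants were sampled on outcome status, so risks in the source population cannot be estimated directly — relative risk is not valid here. The odds ratio is the appropriate measure.
OR = (a·d)/(b·c) = (1287 × 1596) / (157 × 1487) = 2054052 / 233459 = 8.79834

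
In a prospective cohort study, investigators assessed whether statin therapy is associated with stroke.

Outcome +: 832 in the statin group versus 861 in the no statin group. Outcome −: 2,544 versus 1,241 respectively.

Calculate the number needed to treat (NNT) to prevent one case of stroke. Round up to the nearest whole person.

7

Risk in treated group = 832/3376 = 0.24645; risk in control = 861/2102 = 0.40961.
Absolute risk reduction = 0.40961 − 0.24645 = 0.16316
NNT = 1 / ARR = 1 / 0.16316 = 6.129 → round up → 7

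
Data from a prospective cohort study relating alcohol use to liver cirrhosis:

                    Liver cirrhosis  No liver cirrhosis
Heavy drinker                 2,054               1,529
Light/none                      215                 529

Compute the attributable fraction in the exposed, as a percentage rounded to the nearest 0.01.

Cells: a = 2054, b = 1529, c = 215, d = 529.
Risk in exposed = 2054/3583 = 0.57326; risk in unexposed = 215/744 = 0.28898.
RR = 0.57326/0.28898 = 1.98376
AR% = (RR − 1)/RR × 100 = (1.98376 − 1)/1.98376 × 100 = 49.5906%

49.59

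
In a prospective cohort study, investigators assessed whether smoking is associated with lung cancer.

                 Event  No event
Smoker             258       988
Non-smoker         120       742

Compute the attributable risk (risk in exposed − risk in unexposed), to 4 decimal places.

Cells: a = 258, b = 988, c = 120, d = 742.
Risk in exposed = 258/1246 = 0.207063; risk in unexposed = 120/862 = 0.139211.
Risk difference = 0.207063 − 0.139211 = 0.067851

0.0679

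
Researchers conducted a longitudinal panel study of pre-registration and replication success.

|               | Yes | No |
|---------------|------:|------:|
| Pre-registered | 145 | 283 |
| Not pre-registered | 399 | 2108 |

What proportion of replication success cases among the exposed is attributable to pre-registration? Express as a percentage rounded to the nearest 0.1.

53.0

Cells: a = 145, b = 283, c = 399, d = 2108.
Risk in exposed = 145/428 = 0.33879; risk in unexposed = 399/2507 = 0.15915.
RR = 0.33879/0.15915 = 2.12866
AR% = (RR − 1)/RR × 100 = (2.12866 − 1)/2.12866 × 100 = 53.0220%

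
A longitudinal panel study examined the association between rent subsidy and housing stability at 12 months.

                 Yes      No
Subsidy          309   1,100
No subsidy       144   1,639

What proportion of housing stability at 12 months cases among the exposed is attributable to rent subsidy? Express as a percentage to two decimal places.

Cells: a = 309, b = 1100, c = 144, d = 1639.
Risk in exposed = 309/1409 = 0.21930; risk in unexposed = 144/1783 = 0.08076.
RR = 0.21930/0.08076 = 2.71542
AR% = (RR − 1)/RR × 100 = (2.71542 − 1)/2.71542 × 100 = 63.1732%

63.17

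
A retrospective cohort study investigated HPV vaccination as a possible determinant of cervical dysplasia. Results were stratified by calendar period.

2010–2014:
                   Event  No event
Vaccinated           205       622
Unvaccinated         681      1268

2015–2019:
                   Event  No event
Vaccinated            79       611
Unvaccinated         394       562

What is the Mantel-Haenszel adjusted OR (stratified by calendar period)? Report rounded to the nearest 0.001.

0.404

OR_MH = Σ(aᵢdᵢ/nᵢ) / Σ(bᵢcᵢ/nᵢ), where nᵢ is the stratum total.
Stratum 1 (2010–2014): n = 2776; a·d/n = 205·1268/2776 = 93.6383; b·c/n = 622·681/2776 = 152.5872
Stratum 2 (2015–2019): n = 1646; a·d/n = 79·562/1646 = 26.9733; b·c/n = 611·394/1646 = 146.2539
OR_MH = (93.6383 + 26.9733) / (152.5872 + 146.2539) = 120.6116 / 298.8411 = 0.40360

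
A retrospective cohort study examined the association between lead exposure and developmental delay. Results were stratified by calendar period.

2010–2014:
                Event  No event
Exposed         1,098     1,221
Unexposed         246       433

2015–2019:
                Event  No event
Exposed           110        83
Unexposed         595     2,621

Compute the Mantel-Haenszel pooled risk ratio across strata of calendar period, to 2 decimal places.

1.57

RR_MH = Σ(aᵢ·n₀ᵢ/nᵢ) / Σ(cᵢ·n₁ᵢ/nᵢ), with n₁ᵢ = aᵢ+bᵢ (exposed), n₀ᵢ = cᵢ+dᵢ (unexposed), nᵢ = n₁ᵢ+n₀ᵢ.
Stratum 1 (2010–2014): n₁ = 2319, n₀ = 679, n = 2998; a·n₀/n = 1098·679/2998 = 248.6798; c·n₁/n = 246·2319/2998 = 190.2849
Stratum 2 (2015–2019): n₁ = 193, n₀ = 3216, n = 3409; a·n₀/n = 110·3216/3409 = 103.7724; c·n₁/n = 595·193/3409 = 33.6858
RR_MH = (248.6798 + 103.7724) / (190.2849 + 33.6858) = 352.4522 / 223.9707 = 1.57365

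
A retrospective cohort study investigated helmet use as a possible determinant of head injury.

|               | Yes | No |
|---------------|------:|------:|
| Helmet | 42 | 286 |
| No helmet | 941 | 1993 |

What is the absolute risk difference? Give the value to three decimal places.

Cells: a = 42, b = 286, c = 941, d = 1993.
Risk in exposed = 42/328 = 0.128049; risk in unexposed = 941/2934 = 0.320723.
Risk difference = 0.128049 − 0.320723 = -0.192674

-0.193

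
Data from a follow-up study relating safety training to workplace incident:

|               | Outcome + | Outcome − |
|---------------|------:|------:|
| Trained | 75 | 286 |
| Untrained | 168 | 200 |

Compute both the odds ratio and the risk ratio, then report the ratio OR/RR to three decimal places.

Cells: a = 75, b = 286, c = 168, d = 200.
OR = (75·200)/(286·168) = 15000/48048 = 0.31219
Risk in exposed = 75/361 = 0.20776; risk in unexposed = 168/368 = 0.45652; RR = 0.45509
OR/RR = 0.31219 / 0.45509 = 0.68600
The outcome is not rare, so the OR lies further from 1 than the RR.

0.686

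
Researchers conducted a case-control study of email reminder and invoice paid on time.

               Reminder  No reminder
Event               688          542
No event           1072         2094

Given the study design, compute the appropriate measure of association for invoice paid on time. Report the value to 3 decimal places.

2.480

Reading the table with exposure as columns: a = 688 (Reminder, case), b = 1072 (Reminder, non-case), c = 542 (No reminder, case), d = 2094.
This is a case-control study: participants were sampled on outcome status, so risks in the source population cannot be estimated directly — relative risk is not valid here. The odds ratio is the appropriate measure.
OR = (a·d)/(b·c) = (688 × 2094) / (1072 × 542) = 1440672 / 581024 = 2.47954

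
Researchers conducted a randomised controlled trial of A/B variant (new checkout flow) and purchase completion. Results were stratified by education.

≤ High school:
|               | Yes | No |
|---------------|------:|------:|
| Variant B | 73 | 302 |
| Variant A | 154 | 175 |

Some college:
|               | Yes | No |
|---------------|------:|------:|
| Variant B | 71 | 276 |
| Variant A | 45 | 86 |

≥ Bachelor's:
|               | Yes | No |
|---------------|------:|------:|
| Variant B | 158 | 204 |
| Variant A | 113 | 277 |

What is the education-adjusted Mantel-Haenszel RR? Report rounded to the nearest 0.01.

0.80

RR_MH = Σ(aᵢ·n₀ᵢ/nᵢ) / Σ(cᵢ·n₁ᵢ/nᵢ), with n₁ᵢ = aᵢ+bᵢ (exposed), n₀ᵢ = cᵢ+dᵢ (unexposed), nᵢ = n₁ᵢ+n₀ᵢ.
Stratum 1 (≤ High school): n₁ = 375, n₀ = 329, n = 704; a·n₀/n = 73·329/704 = 34.1151; c·n₁/n = 154·375/704 = 82.0312
Stratum 2 (Some college): n₁ = 347, n₀ = 131, n = 478; a·n₀/n = 71·131/478 = 19.4582; c·n₁/n = 45·347/478 = 32.6674
Stratum 3 (≥ Bachelor's): n₁ = 362, n₀ = 390, n = 752; a·n₀/n = 158·390/752 = 81.9415; c·n₁/n = 113·362/752 = 54.3963
RR_MH = (34.1151 + 19.4582 + 81.9415) / (82.0312 + 32.6674 + 54.3963) = 135.5147 / 169.0949 = 0.80141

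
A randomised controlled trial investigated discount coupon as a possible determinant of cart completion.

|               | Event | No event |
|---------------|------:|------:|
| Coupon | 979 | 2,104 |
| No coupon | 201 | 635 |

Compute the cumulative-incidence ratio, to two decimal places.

1.32

Cells: a = 979, b = 2104, c = 201, d = 635.
Risk in exposed = 979/3083 = 0.31755; risk in unexposed = 201/836 = 0.24043.
RR = 0.31755 / 0.24043 = 1.32075
The risk among the exposed is 1.32 times that among the unexposed.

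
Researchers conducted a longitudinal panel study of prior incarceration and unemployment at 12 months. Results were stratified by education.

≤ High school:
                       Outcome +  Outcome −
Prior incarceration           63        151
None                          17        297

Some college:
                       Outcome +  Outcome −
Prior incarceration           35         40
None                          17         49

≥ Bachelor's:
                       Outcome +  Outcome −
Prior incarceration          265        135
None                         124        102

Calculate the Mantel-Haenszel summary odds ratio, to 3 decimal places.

2.492

OR_MH = Σ(aᵢdᵢ/nᵢ) / Σ(bᵢcᵢ/nᵢ), where nᵢ is the stratum total.
Stratum 1 (≤ High school): n = 528; a·d/n = 63·297/528 = 35.4375; b·c/n = 151·17/528 = 4.8617
Stratum 2 (Some college): n = 141; a·d/n = 35·49/141 = 12.1631; b·c/n = 40·17/141 = 4.8227
Stratum 3 (≥ Bachelor's): n = 626; a·d/n = 265·102/626 = 43.1789; b·c/n = 135·124/626 = 26.7412
OR_MH = (35.4375 + 12.1631 + 43.1789) / (4.8617 + 4.8227 + 26.7412) = 90.7795 / 36.4257 = 2.49219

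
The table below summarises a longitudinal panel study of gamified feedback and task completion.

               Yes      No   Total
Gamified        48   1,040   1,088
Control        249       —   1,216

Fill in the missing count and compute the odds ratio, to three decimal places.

The missing cell is in the unexposed row: 1216 − 249 = 967.
So a = 48, b = 1040, c = 249, d = 967.
OR = (a·d)/(b·c) = (48 × 967) / (1040 × 249) = 46416 / 258960 = 0.17924

0.179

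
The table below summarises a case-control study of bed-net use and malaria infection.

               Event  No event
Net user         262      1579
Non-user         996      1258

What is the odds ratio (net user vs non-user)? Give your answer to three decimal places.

Cells: a = 262, b = 1579, c = 996, d = 1258.
OR = (a·d)/(b·c) = (262 × 1258) / (1579 × 996) = 329596 / 1572684 = 0.20958
Exposure is associated with lower odds of malaria infection (OR = 0.21 < 1).

0.210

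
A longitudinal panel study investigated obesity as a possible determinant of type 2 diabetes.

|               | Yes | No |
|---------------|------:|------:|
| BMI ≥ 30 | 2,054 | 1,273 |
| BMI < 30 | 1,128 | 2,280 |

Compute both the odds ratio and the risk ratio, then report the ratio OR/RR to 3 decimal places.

1.748

Cells: a = 2054, b = 1273, c = 1128, d = 2280.
OR = (2054·2280)/(1273·1128) = 4683120/1435944 = 3.26135
Risk in exposed = 2054/3327 = 0.61737; risk in unexposed = 1128/3408 = 0.33099; RR = 1.86525
OR/RR = 3.26135 / 1.86525 = 1.74848
The outcome is not rare, so the OR lies further from 1 than the RR.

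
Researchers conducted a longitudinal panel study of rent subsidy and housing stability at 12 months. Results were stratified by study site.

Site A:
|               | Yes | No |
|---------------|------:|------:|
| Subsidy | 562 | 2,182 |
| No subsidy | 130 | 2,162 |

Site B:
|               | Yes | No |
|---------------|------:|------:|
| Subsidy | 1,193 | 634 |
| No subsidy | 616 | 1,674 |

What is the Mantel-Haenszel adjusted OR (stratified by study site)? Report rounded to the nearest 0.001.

OR_MH = Σ(aᵢdᵢ/nᵢ) / Σ(bᵢcᵢ/nᵢ), where nᵢ is the stratum total.
Stratum 1 (Site A): n = 5036; a·d/n = 562·2162/5036 = 241.2716; b·c/n = 2182·130/5036 = 56.3264
Stratum 2 (Site B): n = 4117; a·d/n = 1193·1674/4117 = 485.0819; b·c/n = 634·616/4117 = 94.8613
OR_MH = (241.2716 + 485.0819) / (56.3264 + 94.8613) = 726.3535 / 151.1878 = 4.80431

4.804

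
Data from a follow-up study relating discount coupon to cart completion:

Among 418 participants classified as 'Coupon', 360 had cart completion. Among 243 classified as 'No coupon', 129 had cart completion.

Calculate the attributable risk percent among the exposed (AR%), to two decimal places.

38.36

From the description: a = 360, b = 58, c = 129, d = 114.
Risk in exposed = 360/418 = 0.86124; risk in unexposed = 129/243 = 0.53086.
RR = 0.86124/0.53086 = 1.62234
AR% = (RR − 1)/RR × 100 = (1.62234 − 1)/1.62234 × 100 = 38.3608%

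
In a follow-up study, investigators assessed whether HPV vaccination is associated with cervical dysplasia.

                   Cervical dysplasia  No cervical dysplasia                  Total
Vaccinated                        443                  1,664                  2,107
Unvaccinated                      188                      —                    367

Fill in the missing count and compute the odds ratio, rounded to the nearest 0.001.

The missing cell is in the unexposed row: 367 − 188 = 179.
So a = 443, b = 1664, c = 188, d = 179.
OR = (a·d)/(b·c) = (443 × 179) / (1664 × 188) = 79297 / 312832 = 0.25348

0.253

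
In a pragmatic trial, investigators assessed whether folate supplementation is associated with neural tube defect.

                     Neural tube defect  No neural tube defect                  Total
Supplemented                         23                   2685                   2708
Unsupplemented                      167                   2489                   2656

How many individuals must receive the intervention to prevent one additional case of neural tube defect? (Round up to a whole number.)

Risk in treated group = 23/2708 = 0.00849; risk in control = 167/2656 = 0.06288.
Absolute risk reduction = 0.06288 − 0.00849 = 0.05438
NNT = 1 / ARR = 1 / 0.05438 = 18.388 → round up → 19

19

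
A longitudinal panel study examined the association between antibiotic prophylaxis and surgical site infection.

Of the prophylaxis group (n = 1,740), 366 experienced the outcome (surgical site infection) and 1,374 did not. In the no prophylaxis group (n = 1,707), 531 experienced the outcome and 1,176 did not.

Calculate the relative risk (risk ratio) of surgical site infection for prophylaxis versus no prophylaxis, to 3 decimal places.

From the description: a = 366, b = 1374, c = 531, d = 1176.
Risk in exposed = 366/1740 = 0.21034; risk in unexposed = 531/1707 = 0.31107.
RR = 0.21034 / 0.31107 = 0.67619
The risk is 32% lower among the exposed than among the unexposed.

0.676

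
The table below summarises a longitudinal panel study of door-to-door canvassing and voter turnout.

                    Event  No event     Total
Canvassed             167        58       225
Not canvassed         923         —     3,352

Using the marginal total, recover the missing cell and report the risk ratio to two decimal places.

2.70

The missing cell is in the unexposed row: 3352 − 923 = 2429.
So a = 167, b = 58, c = 923, d = 2429.
RR = [a/(a+b)] / [c/(c+d)] = (167/225) / (923/3352) = 0.74222/0.27536 = 2.69548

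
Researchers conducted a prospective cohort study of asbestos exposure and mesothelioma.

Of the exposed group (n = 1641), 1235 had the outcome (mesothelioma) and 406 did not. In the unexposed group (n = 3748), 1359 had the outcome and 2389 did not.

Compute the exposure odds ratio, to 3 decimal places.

5.347

From the description: a = 1235, b = 406, c = 1359, d = 2389.
OR = (a·d)/(b·c) = (1235 × 2389) / (406 × 1359) = 2950415 / 551754 = 5.34734
The odds of mesothelioma are about 5.35 times as high in the exposed group.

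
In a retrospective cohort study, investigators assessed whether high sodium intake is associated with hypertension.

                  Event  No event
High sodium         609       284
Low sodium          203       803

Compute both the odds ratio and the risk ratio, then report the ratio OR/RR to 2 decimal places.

Cells: a = 609, b = 284, c = 203, d = 803.
OR = (609·803)/(284·203) = 489027/57652 = 8.48239
Risk in exposed = 609/893 = 0.68197; risk in unexposed = 203/1006 = 0.20179; RR = 3.37962
OR/RR = 8.48239 / 3.37962 = 2.50987
The outcome is not rare, so the OR lies further from 1 than the RR.

2.51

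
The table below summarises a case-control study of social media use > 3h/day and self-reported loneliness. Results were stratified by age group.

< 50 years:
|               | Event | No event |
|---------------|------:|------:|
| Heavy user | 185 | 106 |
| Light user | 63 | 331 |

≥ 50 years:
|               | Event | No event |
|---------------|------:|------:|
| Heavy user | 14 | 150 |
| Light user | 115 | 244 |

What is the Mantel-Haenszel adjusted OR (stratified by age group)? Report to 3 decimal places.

OR_MH = Σ(aᵢdᵢ/nᵢ) / Σ(bᵢcᵢ/nᵢ), where nᵢ is the stratum total.
Stratum 1 (< 50 years): n = 685; a·d/n = 185·331/685 = 89.3942; b·c/n = 106·63/685 = 9.7489
Stratum 2 (≥ 50 years): n = 523; a·d/n = 14·244/523 = 6.5315; b·c/n = 150·115/523 = 32.9828
OR_MH = (89.3942 + 6.5315) / (9.7489 + 32.9828) = 95.9257 / 42.7317 = 2.24484

2.245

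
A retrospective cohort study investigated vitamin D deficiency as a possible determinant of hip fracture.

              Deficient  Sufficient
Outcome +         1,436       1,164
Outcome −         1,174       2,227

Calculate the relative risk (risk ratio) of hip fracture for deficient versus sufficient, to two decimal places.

1.60

Reading the table with exposure as columns: a = 1436 (Deficient, case), b = 1174 (Deficient, non-case), c = 1164 (Sufficient, case), d = 2227.
Risk in exposed = 1436/2610 = 0.55019; risk in unexposed = 1164/3391 = 0.34326.
RR = 0.55019 / 0.34326 = 1.60283
The risk among the exposed is 1.60 times that among the unexposed.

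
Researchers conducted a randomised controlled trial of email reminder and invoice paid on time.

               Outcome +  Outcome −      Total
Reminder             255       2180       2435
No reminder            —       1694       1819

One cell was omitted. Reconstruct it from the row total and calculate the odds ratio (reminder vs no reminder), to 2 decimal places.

The missing cell is in the unexposed row: 1819 − 1694 = 125.
So a = 255, b = 2180, c = 125, d = 1694.
OR = (a·d)/(b·c) = (255 × 1694) / (2180 × 125) = 431970 / 272500 = 1.58521

1.59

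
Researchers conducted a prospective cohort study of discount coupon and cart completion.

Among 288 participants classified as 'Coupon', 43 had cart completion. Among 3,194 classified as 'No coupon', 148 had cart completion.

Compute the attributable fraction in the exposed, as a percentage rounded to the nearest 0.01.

68.97

From the description: a = 43, b = 245, c = 148, d = 3046.
Risk in exposed = 43/288 = 0.14931; risk in unexposed = 148/3194 = 0.04634.
RR = 0.14931/0.04634 = 3.22218
AR% = (RR − 1)/RR × 100 = (3.22218 − 1)/3.22218 × 100 = 68.9651%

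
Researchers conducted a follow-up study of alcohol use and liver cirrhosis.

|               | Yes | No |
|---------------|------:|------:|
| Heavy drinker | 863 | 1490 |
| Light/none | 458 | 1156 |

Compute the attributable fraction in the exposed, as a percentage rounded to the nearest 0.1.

Cells: a = 863, b = 1490, c = 458, d = 1156.
Risk in exposed = 863/2353 = 0.36677; risk in unexposed = 458/1614 = 0.28377.
RR = 0.36677/0.28377 = 1.29249
AR% = (RR − 1)/RR × 100 = (1.29249 − 1)/1.29249 × 100 = 22.6299%

22.6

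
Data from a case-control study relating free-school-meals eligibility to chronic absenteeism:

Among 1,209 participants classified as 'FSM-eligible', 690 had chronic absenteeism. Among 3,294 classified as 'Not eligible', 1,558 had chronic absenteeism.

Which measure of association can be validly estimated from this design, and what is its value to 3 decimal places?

1.481

From the description: a = 690, b = 519, c = 1558, d = 1736.
This is a case-control study: participants were sampled on outcome status, so risks in the source population cannot be estimated directly — relative risk is not valid here. The odds ratio is the appropriate measure.
OR = (a·d)/(b·c) = (690 × 1736) / (519 × 1558) = 1197840 / 808602 = 1.48137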